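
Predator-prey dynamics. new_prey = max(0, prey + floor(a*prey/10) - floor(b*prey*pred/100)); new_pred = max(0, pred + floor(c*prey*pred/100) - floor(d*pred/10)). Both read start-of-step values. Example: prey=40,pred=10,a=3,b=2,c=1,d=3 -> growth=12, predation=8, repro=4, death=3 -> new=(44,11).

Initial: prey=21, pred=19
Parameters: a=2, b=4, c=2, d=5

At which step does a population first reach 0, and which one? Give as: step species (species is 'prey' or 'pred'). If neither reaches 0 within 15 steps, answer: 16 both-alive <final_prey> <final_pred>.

Answer: 16 both-alive 26 1

Derivation:
Step 1: prey: 21+4-15=10; pred: 19+7-9=17
Step 2: prey: 10+2-6=6; pred: 17+3-8=12
Step 3: prey: 6+1-2=5; pred: 12+1-6=7
Step 4: prey: 5+1-1=5; pred: 7+0-3=4
Step 5: prey: 5+1-0=6; pred: 4+0-2=2
Step 6: prey: 6+1-0=7; pred: 2+0-1=1
Step 7: prey: 7+1-0=8; pred: 1+0-0=1
Step 8: prey: 8+1-0=9; pred: 1+0-0=1
Step 9: prey: 9+1-0=10; pred: 1+0-0=1
Step 10: prey: 10+2-0=12; pred: 1+0-0=1
Step 11: prey: 12+2-0=14; pred: 1+0-0=1
Step 12: prey: 14+2-0=16; pred: 1+0-0=1
Step 13: prey: 16+3-0=19; pred: 1+0-0=1
Step 14: prey: 19+3-0=22; pred: 1+0-0=1
Step 15: prey: 22+4-0=26; pred: 1+0-0=1
No extinction within 15 steps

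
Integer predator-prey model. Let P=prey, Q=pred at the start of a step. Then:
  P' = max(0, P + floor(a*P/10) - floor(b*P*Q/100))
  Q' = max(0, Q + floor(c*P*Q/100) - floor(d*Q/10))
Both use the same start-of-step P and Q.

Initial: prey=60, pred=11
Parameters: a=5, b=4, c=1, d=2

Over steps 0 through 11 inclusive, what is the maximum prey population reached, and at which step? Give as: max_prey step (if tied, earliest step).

Answer: 64 1

Derivation:
Step 1: prey: 60+30-26=64; pred: 11+6-2=15
Step 2: prey: 64+32-38=58; pred: 15+9-3=21
Step 3: prey: 58+29-48=39; pred: 21+12-4=29
Step 4: prey: 39+19-45=13; pred: 29+11-5=35
Step 5: prey: 13+6-18=1; pred: 35+4-7=32
Step 6: prey: 1+0-1=0; pred: 32+0-6=26
Step 7: prey: 0+0-0=0; pred: 26+0-5=21
Step 8: prey: 0+0-0=0; pred: 21+0-4=17
Step 9: prey: 0+0-0=0; pred: 17+0-3=14
Step 10: prey: 0+0-0=0; pred: 14+0-2=12
Step 11: prey: 0+0-0=0; pred: 12+0-2=10
Max prey = 64 at step 1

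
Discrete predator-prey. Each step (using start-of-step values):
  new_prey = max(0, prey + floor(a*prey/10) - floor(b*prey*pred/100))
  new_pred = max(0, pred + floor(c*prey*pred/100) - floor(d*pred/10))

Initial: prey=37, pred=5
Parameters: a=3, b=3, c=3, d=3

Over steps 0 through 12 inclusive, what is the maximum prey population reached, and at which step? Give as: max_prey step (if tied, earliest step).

Step 1: prey: 37+11-5=43; pred: 5+5-1=9
Step 2: prey: 43+12-11=44; pred: 9+11-2=18
Step 3: prey: 44+13-23=34; pred: 18+23-5=36
Step 4: prey: 34+10-36=8; pred: 36+36-10=62
Step 5: prey: 8+2-14=0; pred: 62+14-18=58
Step 6: prey: 0+0-0=0; pred: 58+0-17=41
Step 7: prey: 0+0-0=0; pred: 41+0-12=29
Step 8: prey: 0+0-0=0; pred: 29+0-8=21
Step 9: prey: 0+0-0=0; pred: 21+0-6=15
Step 10: prey: 0+0-0=0; pred: 15+0-4=11
Step 11: prey: 0+0-0=0; pred: 11+0-3=8
Step 12: prey: 0+0-0=0; pred: 8+0-2=6
Max prey = 44 at step 2

Answer: 44 2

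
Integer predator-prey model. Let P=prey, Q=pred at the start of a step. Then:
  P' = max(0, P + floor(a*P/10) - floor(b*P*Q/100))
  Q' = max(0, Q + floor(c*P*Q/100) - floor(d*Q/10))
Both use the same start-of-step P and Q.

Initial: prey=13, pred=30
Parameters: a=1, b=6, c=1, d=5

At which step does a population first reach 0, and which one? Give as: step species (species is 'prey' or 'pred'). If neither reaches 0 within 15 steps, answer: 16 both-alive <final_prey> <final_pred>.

Step 1: prey: 13+1-23=0; pred: 30+3-15=18
First extinction: prey at step 1

Answer: 1 prey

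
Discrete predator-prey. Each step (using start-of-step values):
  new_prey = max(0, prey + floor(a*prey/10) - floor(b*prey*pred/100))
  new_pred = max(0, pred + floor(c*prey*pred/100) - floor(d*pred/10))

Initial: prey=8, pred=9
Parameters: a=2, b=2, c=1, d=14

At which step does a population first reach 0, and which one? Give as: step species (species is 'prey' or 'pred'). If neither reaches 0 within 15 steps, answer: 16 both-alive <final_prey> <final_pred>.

Answer: 1 pred

Derivation:
Step 1: prey: 8+1-1=8; pred: 9+0-12=0
First extinction: pred at step 1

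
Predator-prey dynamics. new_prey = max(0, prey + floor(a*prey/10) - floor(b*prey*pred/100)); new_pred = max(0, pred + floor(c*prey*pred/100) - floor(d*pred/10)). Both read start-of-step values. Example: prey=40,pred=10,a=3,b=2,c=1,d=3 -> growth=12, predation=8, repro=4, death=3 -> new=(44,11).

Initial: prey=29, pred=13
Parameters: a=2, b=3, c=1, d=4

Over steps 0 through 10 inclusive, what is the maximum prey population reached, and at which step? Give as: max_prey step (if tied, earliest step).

Answer: 35 10

Derivation:
Step 1: prey: 29+5-11=23; pred: 13+3-5=11
Step 2: prey: 23+4-7=20; pred: 11+2-4=9
Step 3: prey: 20+4-5=19; pred: 9+1-3=7
Step 4: prey: 19+3-3=19; pred: 7+1-2=6
Step 5: prey: 19+3-3=19; pred: 6+1-2=5
Step 6: prey: 19+3-2=20; pred: 5+0-2=3
Step 7: prey: 20+4-1=23; pred: 3+0-1=2
Step 8: prey: 23+4-1=26; pred: 2+0-0=2
Step 9: prey: 26+5-1=30; pred: 2+0-0=2
Step 10: prey: 30+6-1=35; pred: 2+0-0=2
Max prey = 35 at step 10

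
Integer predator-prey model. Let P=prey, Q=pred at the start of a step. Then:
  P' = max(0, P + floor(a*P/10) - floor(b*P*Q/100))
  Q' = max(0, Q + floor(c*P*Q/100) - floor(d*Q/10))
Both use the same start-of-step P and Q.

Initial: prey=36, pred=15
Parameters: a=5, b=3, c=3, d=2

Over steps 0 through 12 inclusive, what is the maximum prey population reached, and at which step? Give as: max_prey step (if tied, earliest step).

Step 1: prey: 36+18-16=38; pred: 15+16-3=28
Step 2: prey: 38+19-31=26; pred: 28+31-5=54
Step 3: prey: 26+13-42=0; pred: 54+42-10=86
Step 4: prey: 0+0-0=0; pred: 86+0-17=69
Step 5: prey: 0+0-0=0; pred: 69+0-13=56
Step 6: prey: 0+0-0=0; pred: 56+0-11=45
Step 7: prey: 0+0-0=0; pred: 45+0-9=36
Step 8: prey: 0+0-0=0; pred: 36+0-7=29
Step 9: prey: 0+0-0=0; pred: 29+0-5=24
Step 10: prey: 0+0-0=0; pred: 24+0-4=20
Step 11: prey: 0+0-0=0; pred: 20+0-4=16
Step 12: prey: 0+0-0=0; pred: 16+0-3=13
Max prey = 38 at step 1

Answer: 38 1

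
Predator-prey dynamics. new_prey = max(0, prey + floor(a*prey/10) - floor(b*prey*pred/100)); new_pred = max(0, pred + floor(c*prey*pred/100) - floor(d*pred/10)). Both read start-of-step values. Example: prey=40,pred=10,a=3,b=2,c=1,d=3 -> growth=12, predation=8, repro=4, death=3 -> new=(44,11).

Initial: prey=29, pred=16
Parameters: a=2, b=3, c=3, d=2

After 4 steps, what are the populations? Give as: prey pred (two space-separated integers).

Step 1: prey: 29+5-13=21; pred: 16+13-3=26
Step 2: prey: 21+4-16=9; pred: 26+16-5=37
Step 3: prey: 9+1-9=1; pred: 37+9-7=39
Step 4: prey: 1+0-1=0; pred: 39+1-7=33

Answer: 0 33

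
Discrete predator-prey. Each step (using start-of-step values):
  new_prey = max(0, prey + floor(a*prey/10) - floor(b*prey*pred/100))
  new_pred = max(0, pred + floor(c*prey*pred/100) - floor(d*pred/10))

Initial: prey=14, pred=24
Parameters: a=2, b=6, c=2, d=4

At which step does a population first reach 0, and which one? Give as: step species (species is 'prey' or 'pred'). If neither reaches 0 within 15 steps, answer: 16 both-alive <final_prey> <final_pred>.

Step 1: prey: 14+2-20=0; pred: 24+6-9=21
First extinction: prey at step 1

Answer: 1 prey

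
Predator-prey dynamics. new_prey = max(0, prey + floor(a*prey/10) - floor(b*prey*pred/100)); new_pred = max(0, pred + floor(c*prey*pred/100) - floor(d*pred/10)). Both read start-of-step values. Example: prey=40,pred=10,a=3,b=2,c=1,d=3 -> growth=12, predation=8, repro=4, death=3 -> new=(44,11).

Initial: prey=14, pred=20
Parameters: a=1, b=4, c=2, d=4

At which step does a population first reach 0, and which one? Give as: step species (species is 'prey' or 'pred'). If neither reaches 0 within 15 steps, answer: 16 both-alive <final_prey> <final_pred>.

Answer: 16 both-alive 2 2

Derivation:
Step 1: prey: 14+1-11=4; pred: 20+5-8=17
Step 2: prey: 4+0-2=2; pred: 17+1-6=12
Step 3: prey: 2+0-0=2; pred: 12+0-4=8
Step 4: prey: 2+0-0=2; pred: 8+0-3=5
Step 5: prey: 2+0-0=2; pred: 5+0-2=3
Step 6: prey: 2+0-0=2; pred: 3+0-1=2
Step 7: prey: 2+0-0=2; pred: 2+0-0=2
Steps 8-15: state stable at prey=2, pred=2 (no change)
No extinction within 15 steps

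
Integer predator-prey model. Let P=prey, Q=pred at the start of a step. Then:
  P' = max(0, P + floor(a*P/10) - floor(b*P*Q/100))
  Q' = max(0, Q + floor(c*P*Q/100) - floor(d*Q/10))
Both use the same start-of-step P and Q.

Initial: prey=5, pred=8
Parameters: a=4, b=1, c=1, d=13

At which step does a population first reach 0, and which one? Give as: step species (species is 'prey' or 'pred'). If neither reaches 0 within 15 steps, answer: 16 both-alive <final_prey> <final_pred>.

Step 1: prey: 5+2-0=7; pred: 8+0-10=0
First extinction: pred at step 1

Answer: 1 pred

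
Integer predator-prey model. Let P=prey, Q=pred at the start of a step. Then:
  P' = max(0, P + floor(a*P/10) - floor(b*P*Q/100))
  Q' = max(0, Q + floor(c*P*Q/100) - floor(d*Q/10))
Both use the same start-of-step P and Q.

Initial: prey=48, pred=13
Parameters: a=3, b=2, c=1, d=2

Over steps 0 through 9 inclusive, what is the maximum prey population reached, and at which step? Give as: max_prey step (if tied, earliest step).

Step 1: prey: 48+14-12=50; pred: 13+6-2=17
Step 2: prey: 50+15-17=48; pred: 17+8-3=22
Step 3: prey: 48+14-21=41; pred: 22+10-4=28
Step 4: prey: 41+12-22=31; pred: 28+11-5=34
Step 5: prey: 31+9-21=19; pred: 34+10-6=38
Step 6: prey: 19+5-14=10; pred: 38+7-7=38
Step 7: prey: 10+3-7=6; pred: 38+3-7=34
Step 8: prey: 6+1-4=3; pred: 34+2-6=30
Step 9: prey: 3+0-1=2; pred: 30+0-6=24
Max prey = 50 at step 1

Answer: 50 1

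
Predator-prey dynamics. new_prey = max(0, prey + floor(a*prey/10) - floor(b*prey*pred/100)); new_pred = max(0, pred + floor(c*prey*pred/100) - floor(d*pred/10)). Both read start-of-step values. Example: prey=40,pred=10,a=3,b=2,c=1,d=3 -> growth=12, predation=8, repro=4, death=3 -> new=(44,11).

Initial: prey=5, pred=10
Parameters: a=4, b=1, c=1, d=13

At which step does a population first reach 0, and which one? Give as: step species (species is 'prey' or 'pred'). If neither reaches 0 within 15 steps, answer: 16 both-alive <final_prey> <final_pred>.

Step 1: prey: 5+2-0=7; pred: 10+0-13=0
First extinction: pred at step 1

Answer: 1 pred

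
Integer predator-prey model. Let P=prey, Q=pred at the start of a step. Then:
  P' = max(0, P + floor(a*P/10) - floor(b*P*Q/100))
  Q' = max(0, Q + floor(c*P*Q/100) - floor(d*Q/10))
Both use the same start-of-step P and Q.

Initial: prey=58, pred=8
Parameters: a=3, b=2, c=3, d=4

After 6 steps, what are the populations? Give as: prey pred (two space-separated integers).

Answer: 0 53

Derivation:
Step 1: prey: 58+17-9=66; pred: 8+13-3=18
Step 2: prey: 66+19-23=62; pred: 18+35-7=46
Step 3: prey: 62+18-57=23; pred: 46+85-18=113
Step 4: prey: 23+6-51=0; pred: 113+77-45=145
Step 5: prey: 0+0-0=0; pred: 145+0-58=87
Step 6: prey: 0+0-0=0; pred: 87+0-34=53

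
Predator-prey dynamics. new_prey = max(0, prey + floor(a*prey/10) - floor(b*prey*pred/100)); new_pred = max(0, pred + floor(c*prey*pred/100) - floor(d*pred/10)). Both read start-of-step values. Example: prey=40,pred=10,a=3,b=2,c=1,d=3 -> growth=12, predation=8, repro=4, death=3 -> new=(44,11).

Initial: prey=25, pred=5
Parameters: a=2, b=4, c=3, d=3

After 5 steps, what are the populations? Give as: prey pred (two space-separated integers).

Answer: 6 18

Derivation:
Step 1: prey: 25+5-5=25; pred: 5+3-1=7
Step 2: prey: 25+5-7=23; pred: 7+5-2=10
Step 3: prey: 23+4-9=18; pred: 10+6-3=13
Step 4: prey: 18+3-9=12; pred: 13+7-3=17
Step 5: prey: 12+2-8=6; pred: 17+6-5=18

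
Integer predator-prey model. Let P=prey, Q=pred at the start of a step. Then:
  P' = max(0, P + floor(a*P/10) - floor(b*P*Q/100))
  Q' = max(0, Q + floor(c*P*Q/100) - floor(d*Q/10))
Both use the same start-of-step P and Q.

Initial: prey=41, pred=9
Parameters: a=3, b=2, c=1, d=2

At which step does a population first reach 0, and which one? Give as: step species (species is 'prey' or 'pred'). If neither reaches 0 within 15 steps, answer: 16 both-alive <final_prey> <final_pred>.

Step 1: prey: 41+12-7=46; pred: 9+3-1=11
Step 2: prey: 46+13-10=49; pred: 11+5-2=14
Step 3: prey: 49+14-13=50; pred: 14+6-2=18
Step 4: prey: 50+15-18=47; pred: 18+9-3=24
Step 5: prey: 47+14-22=39; pred: 24+11-4=31
Step 6: prey: 39+11-24=26; pred: 31+12-6=37
Step 7: prey: 26+7-19=14; pred: 37+9-7=39
Step 8: prey: 14+4-10=8; pred: 39+5-7=37
Step 9: prey: 8+2-5=5; pred: 37+2-7=32
Step 10: prey: 5+1-3=3; pred: 32+1-6=27
Step 11: prey: 3+0-1=2; pred: 27+0-5=22
Step 12: prey: 2+0-0=2; pred: 22+0-4=18
Step 13: prey: 2+0-0=2; pred: 18+0-3=15
Step 14: prey: 2+0-0=2; pred: 15+0-3=12
Step 15: prey: 2+0-0=2; pred: 12+0-2=10
No extinction within 15 steps

Answer: 16 both-alive 2 10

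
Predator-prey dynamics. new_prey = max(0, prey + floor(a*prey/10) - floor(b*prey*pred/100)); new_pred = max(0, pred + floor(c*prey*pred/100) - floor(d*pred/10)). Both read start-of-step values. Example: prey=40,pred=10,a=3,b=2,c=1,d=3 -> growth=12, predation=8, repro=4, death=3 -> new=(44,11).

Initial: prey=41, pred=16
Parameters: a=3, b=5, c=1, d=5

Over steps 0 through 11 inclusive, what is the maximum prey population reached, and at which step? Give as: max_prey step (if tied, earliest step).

Answer: 48 11

Derivation:
Step 1: prey: 41+12-32=21; pred: 16+6-8=14
Step 2: prey: 21+6-14=13; pred: 14+2-7=9
Step 3: prey: 13+3-5=11; pred: 9+1-4=6
Step 4: prey: 11+3-3=11; pred: 6+0-3=3
Step 5: prey: 11+3-1=13; pred: 3+0-1=2
Step 6: prey: 13+3-1=15; pred: 2+0-1=1
Step 7: prey: 15+4-0=19; pred: 1+0-0=1
Step 8: prey: 19+5-0=24; pred: 1+0-0=1
Step 9: prey: 24+7-1=30; pred: 1+0-0=1
Step 10: prey: 30+9-1=38; pred: 1+0-0=1
Step 11: prey: 38+11-1=48; pred: 1+0-0=1
Max prey = 48 at step 11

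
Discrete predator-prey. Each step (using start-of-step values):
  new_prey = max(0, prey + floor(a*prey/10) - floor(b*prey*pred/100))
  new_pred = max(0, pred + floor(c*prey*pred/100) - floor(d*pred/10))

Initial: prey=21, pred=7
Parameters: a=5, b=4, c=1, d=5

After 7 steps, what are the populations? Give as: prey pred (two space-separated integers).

Answer: 165 6

Derivation:
Step 1: prey: 21+10-5=26; pred: 7+1-3=5
Step 2: prey: 26+13-5=34; pred: 5+1-2=4
Step 3: prey: 34+17-5=46; pred: 4+1-2=3
Step 4: prey: 46+23-5=64; pred: 3+1-1=3
Step 5: prey: 64+32-7=89; pred: 3+1-1=3
Step 6: prey: 89+44-10=123; pred: 3+2-1=4
Step 7: prey: 123+61-19=165; pred: 4+4-2=6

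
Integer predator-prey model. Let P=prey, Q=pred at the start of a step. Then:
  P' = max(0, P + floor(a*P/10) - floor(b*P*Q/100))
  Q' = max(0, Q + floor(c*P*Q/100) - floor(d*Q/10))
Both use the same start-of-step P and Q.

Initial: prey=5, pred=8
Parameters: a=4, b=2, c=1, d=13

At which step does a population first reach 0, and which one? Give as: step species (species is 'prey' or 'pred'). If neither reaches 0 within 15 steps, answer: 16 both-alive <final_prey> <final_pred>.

Answer: 1 pred

Derivation:
Step 1: prey: 5+2-0=7; pred: 8+0-10=0
First extinction: pred at step 1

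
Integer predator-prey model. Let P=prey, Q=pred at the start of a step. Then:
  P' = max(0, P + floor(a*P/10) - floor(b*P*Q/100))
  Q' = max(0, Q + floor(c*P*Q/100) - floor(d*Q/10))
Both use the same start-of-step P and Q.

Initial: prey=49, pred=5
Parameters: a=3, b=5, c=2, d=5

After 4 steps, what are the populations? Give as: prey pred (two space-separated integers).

Answer: 19 19

Derivation:
Step 1: prey: 49+14-12=51; pred: 5+4-2=7
Step 2: prey: 51+15-17=49; pred: 7+7-3=11
Step 3: prey: 49+14-26=37; pred: 11+10-5=16
Step 4: prey: 37+11-29=19; pred: 16+11-8=19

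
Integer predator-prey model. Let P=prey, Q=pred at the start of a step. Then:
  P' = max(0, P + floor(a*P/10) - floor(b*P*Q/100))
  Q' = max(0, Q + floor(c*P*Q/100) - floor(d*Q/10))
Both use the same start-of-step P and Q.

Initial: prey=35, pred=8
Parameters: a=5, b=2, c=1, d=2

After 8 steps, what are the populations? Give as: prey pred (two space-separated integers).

Step 1: prey: 35+17-5=47; pred: 8+2-1=9
Step 2: prey: 47+23-8=62; pred: 9+4-1=12
Step 3: prey: 62+31-14=79; pred: 12+7-2=17
Step 4: prey: 79+39-26=92; pred: 17+13-3=27
Step 5: prey: 92+46-49=89; pred: 27+24-5=46
Step 6: prey: 89+44-81=52; pred: 46+40-9=77
Step 7: prey: 52+26-80=0; pred: 77+40-15=102
Step 8: prey: 0+0-0=0; pred: 102+0-20=82

Answer: 0 82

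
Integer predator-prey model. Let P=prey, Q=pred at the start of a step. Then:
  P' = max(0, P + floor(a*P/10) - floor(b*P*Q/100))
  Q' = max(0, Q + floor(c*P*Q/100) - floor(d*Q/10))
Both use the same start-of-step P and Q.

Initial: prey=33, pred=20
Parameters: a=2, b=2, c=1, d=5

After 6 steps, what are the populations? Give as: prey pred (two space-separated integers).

Answer: 28 3

Derivation:
Step 1: prey: 33+6-13=26; pred: 20+6-10=16
Step 2: prey: 26+5-8=23; pred: 16+4-8=12
Step 3: prey: 23+4-5=22; pred: 12+2-6=8
Step 4: prey: 22+4-3=23; pred: 8+1-4=5
Step 5: prey: 23+4-2=25; pred: 5+1-2=4
Step 6: prey: 25+5-2=28; pred: 4+1-2=3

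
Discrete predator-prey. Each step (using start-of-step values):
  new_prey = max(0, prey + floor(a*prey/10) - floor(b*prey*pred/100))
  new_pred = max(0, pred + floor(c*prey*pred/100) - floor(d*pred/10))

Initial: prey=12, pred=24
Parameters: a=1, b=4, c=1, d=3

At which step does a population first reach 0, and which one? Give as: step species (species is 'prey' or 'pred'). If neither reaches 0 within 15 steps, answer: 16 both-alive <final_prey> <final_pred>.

Step 1: prey: 12+1-11=2; pred: 24+2-7=19
Step 2: prey: 2+0-1=1; pred: 19+0-5=14
Step 3: prey: 1+0-0=1; pred: 14+0-4=10
Step 4: prey: 1+0-0=1; pred: 10+0-3=7
Step 5: prey: 1+0-0=1; pred: 7+0-2=5
Step 6: prey: 1+0-0=1; pred: 5+0-1=4
Step 7: prey: 1+0-0=1; pred: 4+0-1=3
Step 8: prey: 1+0-0=1; pred: 3+0-0=3
Steps 9-15: state stable at prey=1, pred=3 (no change)
No extinction within 15 steps

Answer: 16 both-alive 1 3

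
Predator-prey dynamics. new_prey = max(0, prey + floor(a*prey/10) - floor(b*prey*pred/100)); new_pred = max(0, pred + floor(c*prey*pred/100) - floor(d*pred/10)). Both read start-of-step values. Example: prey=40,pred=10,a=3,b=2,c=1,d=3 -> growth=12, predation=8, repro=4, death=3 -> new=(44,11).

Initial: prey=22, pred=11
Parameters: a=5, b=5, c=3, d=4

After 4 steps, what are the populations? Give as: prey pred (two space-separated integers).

Answer: 6 18

Derivation:
Step 1: prey: 22+11-12=21; pred: 11+7-4=14
Step 2: prey: 21+10-14=17; pred: 14+8-5=17
Step 3: prey: 17+8-14=11; pred: 17+8-6=19
Step 4: prey: 11+5-10=6; pred: 19+6-7=18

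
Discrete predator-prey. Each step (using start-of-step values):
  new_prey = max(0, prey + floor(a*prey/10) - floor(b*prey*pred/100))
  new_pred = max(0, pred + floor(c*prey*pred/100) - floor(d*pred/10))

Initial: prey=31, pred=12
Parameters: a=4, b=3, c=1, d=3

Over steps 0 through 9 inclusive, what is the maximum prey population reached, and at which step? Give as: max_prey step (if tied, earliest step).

Step 1: prey: 31+12-11=32; pred: 12+3-3=12
Step 2: prey: 32+12-11=33; pred: 12+3-3=12
Step 3: prey: 33+13-11=35; pred: 12+3-3=12
Step 4: prey: 35+14-12=37; pred: 12+4-3=13
Step 5: prey: 37+14-14=37; pred: 13+4-3=14
Step 6: prey: 37+14-15=36; pred: 14+5-4=15
Step 7: prey: 36+14-16=34; pred: 15+5-4=16
Step 8: prey: 34+13-16=31; pred: 16+5-4=17
Step 9: prey: 31+12-15=28; pred: 17+5-5=17
Max prey = 37 at step 4

Answer: 37 4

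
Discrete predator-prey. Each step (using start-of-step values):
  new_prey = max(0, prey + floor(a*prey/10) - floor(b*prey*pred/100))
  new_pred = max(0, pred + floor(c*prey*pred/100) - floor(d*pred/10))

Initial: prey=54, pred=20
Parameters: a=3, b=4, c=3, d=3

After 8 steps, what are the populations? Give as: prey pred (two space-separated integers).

Step 1: prey: 54+16-43=27; pred: 20+32-6=46
Step 2: prey: 27+8-49=0; pred: 46+37-13=70
Step 3: prey: 0+0-0=0; pred: 70+0-21=49
Step 4: prey: 0+0-0=0; pred: 49+0-14=35
Step 5: prey: 0+0-0=0; pred: 35+0-10=25
Step 6: prey: 0+0-0=0; pred: 25+0-7=18
Step 7: prey: 0+0-0=0; pred: 18+0-5=13
Step 8: prey: 0+0-0=0; pred: 13+0-3=10

Answer: 0 10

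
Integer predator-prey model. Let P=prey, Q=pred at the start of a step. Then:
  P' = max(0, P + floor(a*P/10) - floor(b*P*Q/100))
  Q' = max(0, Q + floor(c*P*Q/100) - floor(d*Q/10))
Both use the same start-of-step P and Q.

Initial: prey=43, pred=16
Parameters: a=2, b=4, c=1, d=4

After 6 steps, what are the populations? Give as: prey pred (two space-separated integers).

Step 1: prey: 43+8-27=24; pred: 16+6-6=16
Step 2: prey: 24+4-15=13; pred: 16+3-6=13
Step 3: prey: 13+2-6=9; pred: 13+1-5=9
Step 4: prey: 9+1-3=7; pred: 9+0-3=6
Step 5: prey: 7+1-1=7; pred: 6+0-2=4
Step 6: prey: 7+1-1=7; pred: 4+0-1=3

Answer: 7 3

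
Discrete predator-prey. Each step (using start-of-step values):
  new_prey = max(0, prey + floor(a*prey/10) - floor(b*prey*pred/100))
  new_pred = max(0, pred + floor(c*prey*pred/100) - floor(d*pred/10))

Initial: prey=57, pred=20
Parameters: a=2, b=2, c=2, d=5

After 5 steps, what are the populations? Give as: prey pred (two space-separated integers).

Answer: 1 16

Derivation:
Step 1: prey: 57+11-22=46; pred: 20+22-10=32
Step 2: prey: 46+9-29=26; pred: 32+29-16=45
Step 3: prey: 26+5-23=8; pred: 45+23-22=46
Step 4: prey: 8+1-7=2; pred: 46+7-23=30
Step 5: prey: 2+0-1=1; pred: 30+1-15=16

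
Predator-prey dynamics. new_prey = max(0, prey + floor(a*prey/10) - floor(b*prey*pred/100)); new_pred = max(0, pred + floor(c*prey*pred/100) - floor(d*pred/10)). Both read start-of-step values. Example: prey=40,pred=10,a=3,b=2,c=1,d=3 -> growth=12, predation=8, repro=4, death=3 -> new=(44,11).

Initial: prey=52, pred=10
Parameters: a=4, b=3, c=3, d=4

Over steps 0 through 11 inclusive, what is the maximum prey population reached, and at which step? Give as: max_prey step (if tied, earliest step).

Answer: 57 1

Derivation:
Step 1: prey: 52+20-15=57; pred: 10+15-4=21
Step 2: prey: 57+22-35=44; pred: 21+35-8=48
Step 3: prey: 44+17-63=0; pred: 48+63-19=92
Step 4: prey: 0+0-0=0; pred: 92+0-36=56
Step 5: prey: 0+0-0=0; pred: 56+0-22=34
Step 6: prey: 0+0-0=0; pred: 34+0-13=21
Step 7: prey: 0+0-0=0; pred: 21+0-8=13
Step 8: prey: 0+0-0=0; pred: 13+0-5=8
Step 9: prey: 0+0-0=0; pred: 8+0-3=5
Step 10: prey: 0+0-0=0; pred: 5+0-2=3
Step 11: prey: 0+0-0=0; pred: 3+0-1=2
Max prey = 57 at step 1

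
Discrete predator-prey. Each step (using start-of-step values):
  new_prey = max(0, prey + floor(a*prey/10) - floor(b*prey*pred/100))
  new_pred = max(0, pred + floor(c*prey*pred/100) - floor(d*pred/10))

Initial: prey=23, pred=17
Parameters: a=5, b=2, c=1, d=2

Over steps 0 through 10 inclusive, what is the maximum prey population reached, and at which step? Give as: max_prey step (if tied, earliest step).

Answer: 40 5

Derivation:
Step 1: prey: 23+11-7=27; pred: 17+3-3=17
Step 2: prey: 27+13-9=31; pred: 17+4-3=18
Step 3: prey: 31+15-11=35; pred: 18+5-3=20
Step 4: prey: 35+17-14=38; pred: 20+7-4=23
Step 5: prey: 38+19-17=40; pred: 23+8-4=27
Step 6: prey: 40+20-21=39; pred: 27+10-5=32
Step 7: prey: 39+19-24=34; pred: 32+12-6=38
Step 8: prey: 34+17-25=26; pred: 38+12-7=43
Step 9: prey: 26+13-22=17; pred: 43+11-8=46
Step 10: prey: 17+8-15=10; pred: 46+7-9=44
Max prey = 40 at step 5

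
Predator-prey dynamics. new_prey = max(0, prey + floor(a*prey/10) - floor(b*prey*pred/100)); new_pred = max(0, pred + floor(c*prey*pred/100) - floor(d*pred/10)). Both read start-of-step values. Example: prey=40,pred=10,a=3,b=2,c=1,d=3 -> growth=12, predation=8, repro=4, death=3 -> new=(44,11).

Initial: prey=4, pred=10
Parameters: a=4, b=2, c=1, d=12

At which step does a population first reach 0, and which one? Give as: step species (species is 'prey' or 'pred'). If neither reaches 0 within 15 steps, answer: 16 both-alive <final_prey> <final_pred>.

Answer: 1 pred

Derivation:
Step 1: prey: 4+1-0=5; pred: 10+0-12=0
First extinction: pred at step 1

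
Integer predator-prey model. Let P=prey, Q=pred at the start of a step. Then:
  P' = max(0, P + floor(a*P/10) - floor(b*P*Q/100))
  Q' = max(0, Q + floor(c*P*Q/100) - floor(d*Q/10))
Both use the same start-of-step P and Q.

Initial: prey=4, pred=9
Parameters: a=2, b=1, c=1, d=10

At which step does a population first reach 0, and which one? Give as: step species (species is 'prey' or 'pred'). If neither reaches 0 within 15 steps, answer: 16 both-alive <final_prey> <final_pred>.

Answer: 1 pred

Derivation:
Step 1: prey: 4+0-0=4; pred: 9+0-9=0
First extinction: pred at step 1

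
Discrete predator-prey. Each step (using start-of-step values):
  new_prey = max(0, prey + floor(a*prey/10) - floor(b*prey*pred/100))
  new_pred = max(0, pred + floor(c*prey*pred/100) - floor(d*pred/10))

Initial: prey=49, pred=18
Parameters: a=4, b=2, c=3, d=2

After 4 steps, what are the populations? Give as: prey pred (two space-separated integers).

Step 1: prey: 49+19-17=51; pred: 18+26-3=41
Step 2: prey: 51+20-41=30; pred: 41+62-8=95
Step 3: prey: 30+12-57=0; pred: 95+85-19=161
Step 4: prey: 0+0-0=0; pred: 161+0-32=129

Answer: 0 129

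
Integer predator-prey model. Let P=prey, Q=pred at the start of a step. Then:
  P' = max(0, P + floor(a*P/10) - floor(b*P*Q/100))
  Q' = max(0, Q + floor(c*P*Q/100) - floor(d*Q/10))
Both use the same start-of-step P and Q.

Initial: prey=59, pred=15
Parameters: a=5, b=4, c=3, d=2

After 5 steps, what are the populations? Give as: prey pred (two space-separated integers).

Step 1: prey: 59+29-35=53; pred: 15+26-3=38
Step 2: prey: 53+26-80=0; pred: 38+60-7=91
Step 3: prey: 0+0-0=0; pred: 91+0-18=73
Step 4: prey: 0+0-0=0; pred: 73+0-14=59
Step 5: prey: 0+0-0=0; pred: 59+0-11=48

Answer: 0 48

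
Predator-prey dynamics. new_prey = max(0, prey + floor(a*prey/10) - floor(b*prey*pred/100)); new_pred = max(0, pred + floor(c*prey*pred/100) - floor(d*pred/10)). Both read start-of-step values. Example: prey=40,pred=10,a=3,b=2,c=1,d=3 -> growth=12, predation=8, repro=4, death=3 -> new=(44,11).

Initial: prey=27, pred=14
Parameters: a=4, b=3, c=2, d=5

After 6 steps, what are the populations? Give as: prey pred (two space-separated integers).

Step 1: prey: 27+10-11=26; pred: 14+7-7=14
Step 2: prey: 26+10-10=26; pred: 14+7-7=14
Step 3: prey: 26+10-10=26; pred: 14+7-7=14
Step 4: prey: 26+10-10=26; pred: 14+7-7=14
Step 5: prey: 26+10-10=26; pred: 14+7-7=14
Step 6: prey: 26+10-10=26; pred: 14+7-7=14

Answer: 26 14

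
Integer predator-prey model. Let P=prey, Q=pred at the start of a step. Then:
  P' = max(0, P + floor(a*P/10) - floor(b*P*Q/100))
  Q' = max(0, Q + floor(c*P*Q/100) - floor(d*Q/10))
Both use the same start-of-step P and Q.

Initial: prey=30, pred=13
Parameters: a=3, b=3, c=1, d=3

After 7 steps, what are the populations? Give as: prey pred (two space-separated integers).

Step 1: prey: 30+9-11=28; pred: 13+3-3=13
Step 2: prey: 28+8-10=26; pred: 13+3-3=13
Step 3: prey: 26+7-10=23; pred: 13+3-3=13
Step 4: prey: 23+6-8=21; pred: 13+2-3=12
Step 5: prey: 21+6-7=20; pred: 12+2-3=11
Step 6: prey: 20+6-6=20; pred: 11+2-3=10
Step 7: prey: 20+6-6=20; pred: 10+2-3=9

Answer: 20 9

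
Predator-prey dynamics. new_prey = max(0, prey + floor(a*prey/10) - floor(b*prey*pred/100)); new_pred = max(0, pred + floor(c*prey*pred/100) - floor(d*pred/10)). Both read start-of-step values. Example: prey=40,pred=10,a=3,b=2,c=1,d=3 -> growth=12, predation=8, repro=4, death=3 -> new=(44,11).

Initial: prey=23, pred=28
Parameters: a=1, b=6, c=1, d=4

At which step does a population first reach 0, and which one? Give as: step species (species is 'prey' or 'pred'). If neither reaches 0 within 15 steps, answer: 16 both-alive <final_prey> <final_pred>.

Step 1: prey: 23+2-38=0; pred: 28+6-11=23
First extinction: prey at step 1

Answer: 1 prey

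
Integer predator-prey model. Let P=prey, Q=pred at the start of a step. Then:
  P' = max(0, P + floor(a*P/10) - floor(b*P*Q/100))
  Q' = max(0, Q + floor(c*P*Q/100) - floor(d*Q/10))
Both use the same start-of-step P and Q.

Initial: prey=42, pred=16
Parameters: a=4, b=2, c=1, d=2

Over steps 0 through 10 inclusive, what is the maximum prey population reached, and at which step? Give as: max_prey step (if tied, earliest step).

Answer: 46 2

Derivation:
Step 1: prey: 42+16-13=45; pred: 16+6-3=19
Step 2: prey: 45+18-17=46; pred: 19+8-3=24
Step 3: prey: 46+18-22=42; pred: 24+11-4=31
Step 4: prey: 42+16-26=32; pred: 31+13-6=38
Step 5: prey: 32+12-24=20; pred: 38+12-7=43
Step 6: prey: 20+8-17=11; pred: 43+8-8=43
Step 7: prey: 11+4-9=6; pred: 43+4-8=39
Step 8: prey: 6+2-4=4; pred: 39+2-7=34
Step 9: prey: 4+1-2=3; pred: 34+1-6=29
Step 10: prey: 3+1-1=3; pred: 29+0-5=24
Max prey = 46 at step 2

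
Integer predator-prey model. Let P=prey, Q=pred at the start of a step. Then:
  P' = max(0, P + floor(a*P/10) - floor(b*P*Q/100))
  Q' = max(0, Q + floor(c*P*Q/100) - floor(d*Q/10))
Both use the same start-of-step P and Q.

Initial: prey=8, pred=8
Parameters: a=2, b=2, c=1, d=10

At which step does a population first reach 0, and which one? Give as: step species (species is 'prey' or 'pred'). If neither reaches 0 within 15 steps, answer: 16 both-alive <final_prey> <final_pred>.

Step 1: prey: 8+1-1=8; pred: 8+0-8=0
First extinction: pred at step 1

Answer: 1 pred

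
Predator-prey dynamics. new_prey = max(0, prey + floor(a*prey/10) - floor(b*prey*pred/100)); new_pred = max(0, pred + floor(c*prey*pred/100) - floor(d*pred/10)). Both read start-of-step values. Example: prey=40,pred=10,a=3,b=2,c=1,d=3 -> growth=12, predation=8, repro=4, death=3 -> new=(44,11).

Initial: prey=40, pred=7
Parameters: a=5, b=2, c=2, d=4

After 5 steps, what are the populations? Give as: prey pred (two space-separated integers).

Step 1: prey: 40+20-5=55; pred: 7+5-2=10
Step 2: prey: 55+27-11=71; pred: 10+11-4=17
Step 3: prey: 71+35-24=82; pred: 17+24-6=35
Step 4: prey: 82+41-57=66; pred: 35+57-14=78
Step 5: prey: 66+33-102=0; pred: 78+102-31=149

Answer: 0 149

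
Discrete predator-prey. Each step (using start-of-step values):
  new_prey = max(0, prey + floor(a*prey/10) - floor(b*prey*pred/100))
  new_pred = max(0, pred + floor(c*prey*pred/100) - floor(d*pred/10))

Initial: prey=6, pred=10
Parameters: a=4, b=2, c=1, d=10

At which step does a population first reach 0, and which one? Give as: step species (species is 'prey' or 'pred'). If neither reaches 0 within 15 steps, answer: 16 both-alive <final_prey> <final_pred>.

Step 1: prey: 6+2-1=7; pred: 10+0-10=0
First extinction: pred at step 1

Answer: 1 pred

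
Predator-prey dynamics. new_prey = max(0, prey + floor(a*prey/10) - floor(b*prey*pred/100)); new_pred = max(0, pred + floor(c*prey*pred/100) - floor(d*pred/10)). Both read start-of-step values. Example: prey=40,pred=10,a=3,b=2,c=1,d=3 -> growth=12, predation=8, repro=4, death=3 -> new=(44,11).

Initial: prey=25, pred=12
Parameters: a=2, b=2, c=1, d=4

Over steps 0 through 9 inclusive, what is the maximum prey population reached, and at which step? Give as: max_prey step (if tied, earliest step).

Step 1: prey: 25+5-6=24; pred: 12+3-4=11
Step 2: prey: 24+4-5=23; pred: 11+2-4=9
Step 3: prey: 23+4-4=23; pred: 9+2-3=8
Step 4: prey: 23+4-3=24; pred: 8+1-3=6
Step 5: prey: 24+4-2=26; pred: 6+1-2=5
Step 6: prey: 26+5-2=29; pred: 5+1-2=4
Step 7: prey: 29+5-2=32; pred: 4+1-1=4
Step 8: prey: 32+6-2=36; pred: 4+1-1=4
Step 9: prey: 36+7-2=41; pred: 4+1-1=4
Max prey = 41 at step 9

Answer: 41 9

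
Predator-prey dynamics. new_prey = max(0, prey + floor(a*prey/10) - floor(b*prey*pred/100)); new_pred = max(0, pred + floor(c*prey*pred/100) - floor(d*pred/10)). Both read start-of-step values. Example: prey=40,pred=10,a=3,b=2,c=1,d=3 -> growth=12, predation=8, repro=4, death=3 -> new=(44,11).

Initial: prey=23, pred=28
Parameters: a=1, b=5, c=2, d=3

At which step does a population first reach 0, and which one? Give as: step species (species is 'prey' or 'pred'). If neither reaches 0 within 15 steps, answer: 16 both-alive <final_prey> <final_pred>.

Step 1: prey: 23+2-32=0; pred: 28+12-8=32
First extinction: prey at step 1

Answer: 1 prey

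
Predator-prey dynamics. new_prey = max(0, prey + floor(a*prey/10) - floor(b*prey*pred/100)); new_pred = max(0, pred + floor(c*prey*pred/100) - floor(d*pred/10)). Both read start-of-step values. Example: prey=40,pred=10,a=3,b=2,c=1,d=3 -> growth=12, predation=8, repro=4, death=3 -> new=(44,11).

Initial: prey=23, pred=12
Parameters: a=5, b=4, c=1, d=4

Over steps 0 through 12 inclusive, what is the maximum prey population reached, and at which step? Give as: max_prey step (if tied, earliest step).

Answer: 75 9

Derivation:
Step 1: prey: 23+11-11=23; pred: 12+2-4=10
Step 2: prey: 23+11-9=25; pred: 10+2-4=8
Step 3: prey: 25+12-8=29; pred: 8+2-3=7
Step 4: prey: 29+14-8=35; pred: 7+2-2=7
Step 5: prey: 35+17-9=43; pred: 7+2-2=7
Step 6: prey: 43+21-12=52; pred: 7+3-2=8
Step 7: prey: 52+26-16=62; pred: 8+4-3=9
Step 8: prey: 62+31-22=71; pred: 9+5-3=11
Step 9: prey: 71+35-31=75; pred: 11+7-4=14
Step 10: prey: 75+37-42=70; pred: 14+10-5=19
Step 11: prey: 70+35-53=52; pred: 19+13-7=25
Step 12: prey: 52+26-52=26; pred: 25+13-10=28
Max prey = 75 at step 9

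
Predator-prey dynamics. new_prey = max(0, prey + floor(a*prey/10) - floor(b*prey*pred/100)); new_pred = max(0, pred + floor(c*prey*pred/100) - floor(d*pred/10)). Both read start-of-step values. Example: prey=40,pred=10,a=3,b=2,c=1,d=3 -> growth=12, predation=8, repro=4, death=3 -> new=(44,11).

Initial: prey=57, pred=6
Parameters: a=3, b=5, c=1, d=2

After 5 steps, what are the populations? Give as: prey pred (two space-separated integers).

Answer: 10 17

Derivation:
Step 1: prey: 57+17-17=57; pred: 6+3-1=8
Step 2: prey: 57+17-22=52; pred: 8+4-1=11
Step 3: prey: 52+15-28=39; pred: 11+5-2=14
Step 4: prey: 39+11-27=23; pred: 14+5-2=17
Step 5: prey: 23+6-19=10; pred: 17+3-3=17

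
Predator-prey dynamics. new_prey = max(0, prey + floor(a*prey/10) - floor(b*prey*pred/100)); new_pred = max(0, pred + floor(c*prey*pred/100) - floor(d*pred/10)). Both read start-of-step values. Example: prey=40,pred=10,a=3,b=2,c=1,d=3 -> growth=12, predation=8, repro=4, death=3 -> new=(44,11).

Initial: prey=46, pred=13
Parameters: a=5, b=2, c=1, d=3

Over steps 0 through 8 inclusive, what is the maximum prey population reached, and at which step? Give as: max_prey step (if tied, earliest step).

Answer: 79 3

Derivation:
Step 1: prey: 46+23-11=58; pred: 13+5-3=15
Step 2: prey: 58+29-17=70; pred: 15+8-4=19
Step 3: prey: 70+35-26=79; pred: 19+13-5=27
Step 4: prey: 79+39-42=76; pred: 27+21-8=40
Step 5: prey: 76+38-60=54; pred: 40+30-12=58
Step 6: prey: 54+27-62=19; pred: 58+31-17=72
Step 7: prey: 19+9-27=1; pred: 72+13-21=64
Step 8: prey: 1+0-1=0; pred: 64+0-19=45
Max prey = 79 at step 3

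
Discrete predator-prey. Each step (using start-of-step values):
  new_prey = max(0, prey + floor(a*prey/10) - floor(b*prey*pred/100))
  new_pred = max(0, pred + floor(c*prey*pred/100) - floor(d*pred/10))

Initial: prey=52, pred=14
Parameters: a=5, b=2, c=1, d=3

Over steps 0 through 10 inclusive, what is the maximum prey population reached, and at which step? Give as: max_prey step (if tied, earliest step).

Answer: 79 3

Derivation:
Step 1: prey: 52+26-14=64; pred: 14+7-4=17
Step 2: prey: 64+32-21=75; pred: 17+10-5=22
Step 3: prey: 75+37-33=79; pred: 22+16-6=32
Step 4: prey: 79+39-50=68; pred: 32+25-9=48
Step 5: prey: 68+34-65=37; pred: 48+32-14=66
Step 6: prey: 37+18-48=7; pred: 66+24-19=71
Step 7: prey: 7+3-9=1; pred: 71+4-21=54
Step 8: prey: 1+0-1=0; pred: 54+0-16=38
Step 9: prey: 0+0-0=0; pred: 38+0-11=27
Step 10: prey: 0+0-0=0; pred: 27+0-8=19
Max prey = 79 at step 3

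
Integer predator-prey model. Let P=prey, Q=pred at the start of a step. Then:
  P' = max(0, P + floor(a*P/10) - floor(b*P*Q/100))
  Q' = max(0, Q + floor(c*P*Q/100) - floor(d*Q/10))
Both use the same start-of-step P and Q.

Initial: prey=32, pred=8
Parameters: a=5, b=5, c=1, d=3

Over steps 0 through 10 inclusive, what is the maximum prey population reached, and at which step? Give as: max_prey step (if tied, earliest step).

Answer: 47 4

Derivation:
Step 1: prey: 32+16-12=36; pred: 8+2-2=8
Step 2: prey: 36+18-14=40; pred: 8+2-2=8
Step 3: prey: 40+20-16=44; pred: 8+3-2=9
Step 4: prey: 44+22-19=47; pred: 9+3-2=10
Step 5: prey: 47+23-23=47; pred: 10+4-3=11
Step 6: prey: 47+23-25=45; pred: 11+5-3=13
Step 7: prey: 45+22-29=38; pred: 13+5-3=15
Step 8: prey: 38+19-28=29; pred: 15+5-4=16
Step 9: prey: 29+14-23=20; pred: 16+4-4=16
Step 10: prey: 20+10-16=14; pred: 16+3-4=15
Max prey = 47 at step 4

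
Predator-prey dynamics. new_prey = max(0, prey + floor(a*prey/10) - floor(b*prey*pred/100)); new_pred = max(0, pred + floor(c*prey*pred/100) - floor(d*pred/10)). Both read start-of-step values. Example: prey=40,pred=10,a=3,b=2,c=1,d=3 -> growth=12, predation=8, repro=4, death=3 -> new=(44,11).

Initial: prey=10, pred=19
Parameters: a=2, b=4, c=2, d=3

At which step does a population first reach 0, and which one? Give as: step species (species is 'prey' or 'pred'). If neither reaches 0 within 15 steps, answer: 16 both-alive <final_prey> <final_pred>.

Step 1: prey: 10+2-7=5; pred: 19+3-5=17
Step 2: prey: 5+1-3=3; pred: 17+1-5=13
Step 3: prey: 3+0-1=2; pred: 13+0-3=10
Step 4: prey: 2+0-0=2; pred: 10+0-3=7
Step 5: prey: 2+0-0=2; pred: 7+0-2=5
Step 6: prey: 2+0-0=2; pred: 5+0-1=4
Step 7: prey: 2+0-0=2; pred: 4+0-1=3
Step 8: prey: 2+0-0=2; pred: 3+0-0=3
Steps 9-15: state stable at prey=2, pred=3 (no change)
No extinction within 15 steps

Answer: 16 both-alive 2 3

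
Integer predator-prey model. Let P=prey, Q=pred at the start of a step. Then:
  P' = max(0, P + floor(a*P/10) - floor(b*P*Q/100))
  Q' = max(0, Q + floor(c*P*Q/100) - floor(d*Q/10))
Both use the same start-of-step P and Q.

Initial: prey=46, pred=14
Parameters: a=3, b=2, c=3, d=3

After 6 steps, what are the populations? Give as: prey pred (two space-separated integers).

Answer: 0 42

Derivation:
Step 1: prey: 46+13-12=47; pred: 14+19-4=29
Step 2: prey: 47+14-27=34; pred: 29+40-8=61
Step 3: prey: 34+10-41=3; pred: 61+62-18=105
Step 4: prey: 3+0-6=0; pred: 105+9-31=83
Step 5: prey: 0+0-0=0; pred: 83+0-24=59
Step 6: prey: 0+0-0=0; pred: 59+0-17=42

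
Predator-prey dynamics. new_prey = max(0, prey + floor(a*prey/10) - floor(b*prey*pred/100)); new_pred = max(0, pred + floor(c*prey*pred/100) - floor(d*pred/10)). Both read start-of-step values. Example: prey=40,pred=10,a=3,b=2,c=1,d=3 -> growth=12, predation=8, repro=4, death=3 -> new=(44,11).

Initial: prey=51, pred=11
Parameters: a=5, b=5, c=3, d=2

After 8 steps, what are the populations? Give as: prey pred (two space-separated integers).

Step 1: prey: 51+25-28=48; pred: 11+16-2=25
Step 2: prey: 48+24-60=12; pred: 25+36-5=56
Step 3: prey: 12+6-33=0; pred: 56+20-11=65
Step 4: prey: 0+0-0=0; pred: 65+0-13=52
Step 5: prey: 0+0-0=0; pred: 52+0-10=42
Step 6: prey: 0+0-0=0; pred: 42+0-8=34
Step 7: prey: 0+0-0=0; pred: 34+0-6=28
Step 8: prey: 0+0-0=0; pred: 28+0-5=23

Answer: 0 23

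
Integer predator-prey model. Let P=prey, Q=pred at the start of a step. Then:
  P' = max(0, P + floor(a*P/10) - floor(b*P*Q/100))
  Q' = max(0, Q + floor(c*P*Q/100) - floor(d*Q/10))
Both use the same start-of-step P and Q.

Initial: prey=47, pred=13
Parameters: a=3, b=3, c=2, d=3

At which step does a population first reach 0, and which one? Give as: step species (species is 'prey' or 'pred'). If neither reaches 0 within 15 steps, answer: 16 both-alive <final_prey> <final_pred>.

Step 1: prey: 47+14-18=43; pred: 13+12-3=22
Step 2: prey: 43+12-28=27; pred: 22+18-6=34
Step 3: prey: 27+8-27=8; pred: 34+18-10=42
Step 4: prey: 8+2-10=0; pred: 42+6-12=36
First extinction: prey at step 4

Answer: 4 prey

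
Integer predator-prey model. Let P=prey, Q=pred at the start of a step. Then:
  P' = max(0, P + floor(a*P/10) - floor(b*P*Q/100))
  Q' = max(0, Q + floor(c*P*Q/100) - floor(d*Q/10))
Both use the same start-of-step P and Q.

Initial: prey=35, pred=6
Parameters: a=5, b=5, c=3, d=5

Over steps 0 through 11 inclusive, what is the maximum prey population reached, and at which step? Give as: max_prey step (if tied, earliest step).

Step 1: prey: 35+17-10=42; pred: 6+6-3=9
Step 2: prey: 42+21-18=45; pred: 9+11-4=16
Step 3: prey: 45+22-36=31; pred: 16+21-8=29
Step 4: prey: 31+15-44=2; pred: 29+26-14=41
Step 5: prey: 2+1-4=0; pred: 41+2-20=23
Step 6: prey: 0+0-0=0; pred: 23+0-11=12
Step 7: prey: 0+0-0=0; pred: 12+0-6=6
Step 8: prey: 0+0-0=0; pred: 6+0-3=3
Step 9: prey: 0+0-0=0; pred: 3+0-1=2
Step 10: prey: 0+0-0=0; pred: 2+0-1=1
Step 11: prey: 0+0-0=0; pred: 1+0-0=1
Max prey = 45 at step 2

Answer: 45 2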